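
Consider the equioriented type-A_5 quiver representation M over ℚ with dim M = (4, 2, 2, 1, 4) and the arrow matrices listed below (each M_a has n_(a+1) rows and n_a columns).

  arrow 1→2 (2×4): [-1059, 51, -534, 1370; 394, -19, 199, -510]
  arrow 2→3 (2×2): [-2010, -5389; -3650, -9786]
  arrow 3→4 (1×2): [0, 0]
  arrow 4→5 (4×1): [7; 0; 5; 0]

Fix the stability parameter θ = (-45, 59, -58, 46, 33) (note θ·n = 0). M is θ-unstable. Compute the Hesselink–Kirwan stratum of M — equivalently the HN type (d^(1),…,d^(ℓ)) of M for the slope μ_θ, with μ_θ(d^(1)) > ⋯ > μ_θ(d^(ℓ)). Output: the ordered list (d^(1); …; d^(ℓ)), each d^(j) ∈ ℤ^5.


Barcode: M ≅ I[1,1]^2, I[1,3]^2, I[4,5], I[5,5]^3. HN layers by μ_θ (4 steps, strictly decreasing):
  μ^(1)=79/2; μ^(2)=33; μ^(3)=1/2; μ^(4)=-45

((0, 0, 0, 1, 1); (0, 0, 0, 0, 3); (0, 2, 2, 0, 0); (4, 0, 0, 0, 0))


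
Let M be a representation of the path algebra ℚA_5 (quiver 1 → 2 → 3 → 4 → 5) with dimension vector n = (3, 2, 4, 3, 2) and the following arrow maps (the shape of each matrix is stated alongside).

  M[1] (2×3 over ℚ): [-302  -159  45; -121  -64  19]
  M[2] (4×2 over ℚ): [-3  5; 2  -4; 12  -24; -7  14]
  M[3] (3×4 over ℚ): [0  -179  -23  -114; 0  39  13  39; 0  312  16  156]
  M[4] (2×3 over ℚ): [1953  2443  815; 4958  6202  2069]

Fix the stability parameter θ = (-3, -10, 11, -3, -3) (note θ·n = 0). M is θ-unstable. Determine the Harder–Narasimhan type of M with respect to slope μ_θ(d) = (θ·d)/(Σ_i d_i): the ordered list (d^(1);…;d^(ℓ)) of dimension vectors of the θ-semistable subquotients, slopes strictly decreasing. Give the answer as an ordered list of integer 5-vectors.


Interval decomposition of M: I[1,1], I[1,3], I[1,5], I[3,3], I[3,4], I[4,5].
HN type (ℓ=5): μ^(1)=11; μ^(2)=4; μ^(3)=5/3; μ^(4)=-3; μ^(5)=-13/2

((0, 0, 2, 0, 0); (0, 0, 1, 1, 0); (0, 0, 1, 1, 1); (1, 0, 0, 1, 1); (2, 2, 0, 0, 0))


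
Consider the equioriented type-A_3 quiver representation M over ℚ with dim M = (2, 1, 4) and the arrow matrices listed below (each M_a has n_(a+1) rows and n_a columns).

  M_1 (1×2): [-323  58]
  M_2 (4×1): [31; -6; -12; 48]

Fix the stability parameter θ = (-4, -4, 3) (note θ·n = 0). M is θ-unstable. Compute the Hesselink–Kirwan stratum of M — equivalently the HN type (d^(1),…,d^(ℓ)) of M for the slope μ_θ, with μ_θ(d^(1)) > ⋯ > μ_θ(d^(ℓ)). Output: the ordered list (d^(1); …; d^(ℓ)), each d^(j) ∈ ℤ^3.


Interval decomposition of M: I[1,1], I[1,3], I[3,3]^3.
HN type (ℓ=2): μ^(1)=3; μ^(2)=-4

((0, 0, 4); (2, 1, 0))


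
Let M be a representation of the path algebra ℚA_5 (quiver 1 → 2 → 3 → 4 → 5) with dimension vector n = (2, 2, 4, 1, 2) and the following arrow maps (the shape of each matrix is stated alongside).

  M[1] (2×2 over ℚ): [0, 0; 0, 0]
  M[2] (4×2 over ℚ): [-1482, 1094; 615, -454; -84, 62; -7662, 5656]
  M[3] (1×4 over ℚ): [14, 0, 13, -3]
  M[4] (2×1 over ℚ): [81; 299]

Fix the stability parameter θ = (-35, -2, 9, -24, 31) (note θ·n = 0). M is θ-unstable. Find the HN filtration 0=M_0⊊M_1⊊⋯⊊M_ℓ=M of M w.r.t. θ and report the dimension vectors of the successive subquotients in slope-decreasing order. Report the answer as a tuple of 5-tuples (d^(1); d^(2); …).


Barcode: M ≅ I[1,1]^2, I[2,3], I[2,5], I[3,3]^2, I[5,5]. HN layers by μ_θ (5 steps, strictly decreasing):
  μ^(1)=31; μ^(2)=9; μ^(3)=-2; μ^(4)=-17/3; μ^(5)=-35

((0, 0, 0, 0, 2); (0, 0, 3, 0, 0); (0, 1, 0, 0, 0); (0, 1, 1, 1, 0); (2, 0, 0, 0, 0))


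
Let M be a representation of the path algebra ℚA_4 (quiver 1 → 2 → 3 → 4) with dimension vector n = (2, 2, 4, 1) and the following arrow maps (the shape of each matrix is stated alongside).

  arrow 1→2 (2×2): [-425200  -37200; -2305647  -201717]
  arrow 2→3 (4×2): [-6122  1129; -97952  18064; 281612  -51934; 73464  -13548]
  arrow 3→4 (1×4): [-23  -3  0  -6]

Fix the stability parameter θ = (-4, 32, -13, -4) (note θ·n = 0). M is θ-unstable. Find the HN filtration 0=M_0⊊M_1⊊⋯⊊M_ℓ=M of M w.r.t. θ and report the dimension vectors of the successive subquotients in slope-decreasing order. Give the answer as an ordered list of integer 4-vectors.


Interval decomposition of M: I[1,1], I[1,4], I[2,2], I[3,3]^3.
HN type (ℓ=4): μ^(1)=32; μ^(2)=5; μ^(3)=-4; μ^(4)=-13

((0, 1, 0, 0); (0, 1, 1, 1); (2, 0, 0, 0); (0, 0, 3, 0))


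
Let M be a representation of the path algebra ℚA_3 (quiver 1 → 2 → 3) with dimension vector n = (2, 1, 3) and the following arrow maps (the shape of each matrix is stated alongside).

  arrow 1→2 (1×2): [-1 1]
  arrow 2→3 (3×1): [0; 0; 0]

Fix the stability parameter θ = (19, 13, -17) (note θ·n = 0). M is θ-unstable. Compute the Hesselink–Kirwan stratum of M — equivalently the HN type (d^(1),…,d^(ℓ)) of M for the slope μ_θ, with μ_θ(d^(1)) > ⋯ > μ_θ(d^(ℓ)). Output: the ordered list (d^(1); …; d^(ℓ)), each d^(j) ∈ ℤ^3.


Via rank(M_{q-1}∘⋯∘M_p): M ≅ I[1,1], I[1,2], I[3,3]^3.
μ_θ-semistable layers: μ^(1)=19; μ^(2)=16; μ^(3)=-17

((1, 0, 0); (1, 1, 0); (0, 0, 3))


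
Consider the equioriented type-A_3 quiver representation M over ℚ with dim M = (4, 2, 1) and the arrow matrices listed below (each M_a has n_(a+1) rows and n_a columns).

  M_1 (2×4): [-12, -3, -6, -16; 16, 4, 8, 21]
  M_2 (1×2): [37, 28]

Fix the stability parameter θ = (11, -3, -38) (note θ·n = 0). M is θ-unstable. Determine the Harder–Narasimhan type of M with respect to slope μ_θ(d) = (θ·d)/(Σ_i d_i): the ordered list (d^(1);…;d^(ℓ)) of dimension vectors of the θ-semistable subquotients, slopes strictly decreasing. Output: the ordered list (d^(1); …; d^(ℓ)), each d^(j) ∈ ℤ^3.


Interval decomposition of M: I[1,1]^2, I[1,2], I[1,3].
HN type (ℓ=3): μ^(1)=11; μ^(2)=4; μ^(3)=-10

((2, 0, 0); (1, 1, 0); (1, 1, 1))


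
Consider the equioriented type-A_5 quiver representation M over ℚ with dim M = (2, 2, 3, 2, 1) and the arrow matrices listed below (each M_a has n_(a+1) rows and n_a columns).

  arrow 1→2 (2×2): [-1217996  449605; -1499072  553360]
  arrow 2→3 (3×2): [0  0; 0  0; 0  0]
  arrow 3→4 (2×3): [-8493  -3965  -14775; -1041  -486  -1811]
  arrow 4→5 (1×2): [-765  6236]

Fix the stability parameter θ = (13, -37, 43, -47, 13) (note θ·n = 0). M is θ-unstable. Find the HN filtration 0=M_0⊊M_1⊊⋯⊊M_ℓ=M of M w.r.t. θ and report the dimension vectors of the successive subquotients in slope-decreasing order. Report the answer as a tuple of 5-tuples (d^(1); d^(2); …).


Via rank(M_{q-1}∘⋯∘M_p): M ≅ I[1,1], I[1,2], I[2,2], I[3,3], I[3,4], I[3,5].
μ_θ-semistable layers: μ^(1)=43; μ^(2)=13; μ^(3)=-2; μ^(4)=-12; μ^(5)=-37

((0, 0, 1, 0, 0); (1, 0, 0, 0, 1); (0, 0, 2, 2, 0); (1, 1, 0, 0, 0); (0, 1, 0, 0, 0))


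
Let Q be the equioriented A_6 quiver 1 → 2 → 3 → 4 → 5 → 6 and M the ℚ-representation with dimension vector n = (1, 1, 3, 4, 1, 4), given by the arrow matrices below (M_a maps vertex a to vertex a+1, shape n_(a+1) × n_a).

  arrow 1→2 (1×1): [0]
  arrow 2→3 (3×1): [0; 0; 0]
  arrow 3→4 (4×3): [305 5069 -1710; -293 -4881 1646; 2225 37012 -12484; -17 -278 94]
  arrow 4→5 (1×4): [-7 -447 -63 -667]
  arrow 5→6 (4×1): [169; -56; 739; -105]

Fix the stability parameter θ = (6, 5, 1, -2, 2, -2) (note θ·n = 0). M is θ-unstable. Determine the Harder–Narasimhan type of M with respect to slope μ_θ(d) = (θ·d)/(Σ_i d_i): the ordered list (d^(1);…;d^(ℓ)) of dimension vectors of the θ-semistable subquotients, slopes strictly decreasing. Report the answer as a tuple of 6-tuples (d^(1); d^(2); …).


Interval decomposition of M: I[1,1], I[2,2], I[3,4]^2, I[3,6], I[4,4], I[6,6]^3.
HN type (ℓ=5): μ^(1)=6; μ^(2)=5; μ^(3)=0; μ^(4)=-1/2; μ^(5)=-2

((1, 0, 0, 0, 0, 0); (0, 1, 0, 0, 0, 0); (0, 0, 0, 0, 1, 1); (0, 0, 3, 3, 0, 0); (0, 0, 0, 1, 0, 3))


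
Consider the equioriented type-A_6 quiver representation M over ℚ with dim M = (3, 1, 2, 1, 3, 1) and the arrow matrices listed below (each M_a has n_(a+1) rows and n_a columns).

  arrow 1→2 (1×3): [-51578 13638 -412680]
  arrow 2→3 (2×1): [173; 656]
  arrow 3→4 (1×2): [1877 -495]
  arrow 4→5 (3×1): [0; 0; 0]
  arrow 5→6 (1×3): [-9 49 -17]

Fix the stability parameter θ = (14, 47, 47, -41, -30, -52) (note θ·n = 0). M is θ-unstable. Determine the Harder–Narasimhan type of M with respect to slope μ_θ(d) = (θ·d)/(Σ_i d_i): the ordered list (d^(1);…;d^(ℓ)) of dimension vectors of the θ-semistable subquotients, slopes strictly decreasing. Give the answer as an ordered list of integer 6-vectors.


Barcode: M ≅ I[1,1]^2, I[1,4], I[3,3], I[5,5]^2, I[5,6]. HN layers by μ_θ (5 steps, strictly decreasing):
  μ^(1)=47; μ^(2)=53/3; μ^(3)=14; μ^(4)=-30; μ^(5)=-41

((0, 0, 1, 0, 0, 0); (0, 1, 1, 1, 0, 0); (3, 0, 0, 0, 0, 0); (0, 0, 0, 0, 2, 0); (0, 0, 0, 0, 1, 1))


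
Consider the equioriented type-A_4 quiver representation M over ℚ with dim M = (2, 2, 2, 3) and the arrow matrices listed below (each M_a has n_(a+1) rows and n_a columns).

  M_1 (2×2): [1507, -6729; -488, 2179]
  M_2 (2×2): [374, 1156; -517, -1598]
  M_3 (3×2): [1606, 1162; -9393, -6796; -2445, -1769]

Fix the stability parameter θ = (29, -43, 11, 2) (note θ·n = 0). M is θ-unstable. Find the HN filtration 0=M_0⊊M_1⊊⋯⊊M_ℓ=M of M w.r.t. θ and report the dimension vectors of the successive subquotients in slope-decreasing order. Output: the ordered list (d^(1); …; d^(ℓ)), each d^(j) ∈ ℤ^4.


Via rank(M_{q-1}∘⋯∘M_p): M ≅ I[1,2], I[1,4], I[3,4], I[4,4].
μ_θ-semistable layers: μ^(1)=13/2; μ^(2)=2; μ^(3)=-7

((0, 0, 2, 2); (0, 0, 0, 1); (2, 2, 0, 0))


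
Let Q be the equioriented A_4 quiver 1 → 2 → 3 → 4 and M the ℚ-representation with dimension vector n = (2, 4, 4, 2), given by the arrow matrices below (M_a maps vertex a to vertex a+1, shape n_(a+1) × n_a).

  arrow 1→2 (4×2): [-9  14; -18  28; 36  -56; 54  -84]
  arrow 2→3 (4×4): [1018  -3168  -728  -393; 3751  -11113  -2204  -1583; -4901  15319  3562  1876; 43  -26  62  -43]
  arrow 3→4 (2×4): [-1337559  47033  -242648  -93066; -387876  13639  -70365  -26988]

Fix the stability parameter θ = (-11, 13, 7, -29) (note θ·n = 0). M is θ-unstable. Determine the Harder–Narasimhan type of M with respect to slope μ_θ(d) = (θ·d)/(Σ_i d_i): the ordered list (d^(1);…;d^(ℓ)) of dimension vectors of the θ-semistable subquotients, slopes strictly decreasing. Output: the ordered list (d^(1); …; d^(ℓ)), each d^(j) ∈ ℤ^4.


Barcode: M ≅ I[1,1], I[1,4], I[2,3]^2, I[2,4]. HN layers by μ_θ (3 steps, strictly decreasing):
  μ^(1)=10; μ^(2)=-3; μ^(3)=-11

((0, 2, 2, 0); (0, 2, 2, 2); (2, 0, 0, 0))


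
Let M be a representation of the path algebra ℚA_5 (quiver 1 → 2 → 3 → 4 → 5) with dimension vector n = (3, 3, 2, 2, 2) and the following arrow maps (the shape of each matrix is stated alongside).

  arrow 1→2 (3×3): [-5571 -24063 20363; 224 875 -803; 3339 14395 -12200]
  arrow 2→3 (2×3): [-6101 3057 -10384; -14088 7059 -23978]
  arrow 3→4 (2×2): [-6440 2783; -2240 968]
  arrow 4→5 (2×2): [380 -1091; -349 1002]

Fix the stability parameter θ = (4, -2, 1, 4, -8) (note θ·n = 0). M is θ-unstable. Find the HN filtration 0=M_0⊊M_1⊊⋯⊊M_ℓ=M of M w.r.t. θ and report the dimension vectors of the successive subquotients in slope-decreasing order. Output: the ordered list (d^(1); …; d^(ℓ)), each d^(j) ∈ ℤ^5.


Interval decomposition of M: I[1,2], I[1,3], I[1,5], I[4,5].
HN type (ℓ=3): μ^(1)=1; μ^(2)=-1/5; μ^(3)=-2

((2, 2, 1, 0, 0); (1, 1, 1, 1, 1); (0, 0, 0, 1, 1))


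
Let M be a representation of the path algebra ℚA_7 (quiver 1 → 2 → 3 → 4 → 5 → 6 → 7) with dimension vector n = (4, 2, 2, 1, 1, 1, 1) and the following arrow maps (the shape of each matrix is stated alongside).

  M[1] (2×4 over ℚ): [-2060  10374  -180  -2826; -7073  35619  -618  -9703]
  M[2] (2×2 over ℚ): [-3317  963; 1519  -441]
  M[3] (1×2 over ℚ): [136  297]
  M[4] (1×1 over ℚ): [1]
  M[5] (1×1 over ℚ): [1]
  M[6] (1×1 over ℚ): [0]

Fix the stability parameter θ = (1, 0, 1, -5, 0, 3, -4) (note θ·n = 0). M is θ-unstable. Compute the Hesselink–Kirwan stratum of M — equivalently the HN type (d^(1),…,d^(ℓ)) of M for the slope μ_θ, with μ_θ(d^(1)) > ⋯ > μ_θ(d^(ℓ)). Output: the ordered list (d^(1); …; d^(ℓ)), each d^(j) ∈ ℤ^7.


Barcode: M ≅ I[1,1]^2, I[1,2], I[1,6], I[3,3], I[7,7]. HN layers by μ_θ (6 steps, strictly decreasing):
  μ^(1)=3; μ^(2)=1; μ^(3)=1/2; μ^(4)=0; μ^(5)=-3/4; μ^(6)=-4

((0, 0, 0, 0, 0, 1, 0); (2, 0, 1, 0, 0, 0, 0); (1, 1, 0, 0, 0, 0, 0); (0, 0, 0, 0, 1, 0, 0); (1, 1, 1, 1, 0, 0, 0); (0, 0, 0, 0, 0, 0, 1))


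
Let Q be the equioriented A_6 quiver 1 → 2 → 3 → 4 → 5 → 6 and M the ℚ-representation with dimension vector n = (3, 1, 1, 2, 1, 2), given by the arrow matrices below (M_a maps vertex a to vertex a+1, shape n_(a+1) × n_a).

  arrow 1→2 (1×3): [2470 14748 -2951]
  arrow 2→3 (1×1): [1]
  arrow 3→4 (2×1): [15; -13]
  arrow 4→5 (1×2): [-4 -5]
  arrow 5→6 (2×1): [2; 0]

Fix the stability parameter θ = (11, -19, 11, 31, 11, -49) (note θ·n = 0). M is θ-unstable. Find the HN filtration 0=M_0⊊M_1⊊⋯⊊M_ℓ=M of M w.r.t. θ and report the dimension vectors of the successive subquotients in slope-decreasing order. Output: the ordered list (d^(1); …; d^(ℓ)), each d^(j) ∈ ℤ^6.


Via rank(M_{q-1}∘⋯∘M_p): M ≅ I[1,1]^2, I[1,6], I[4,4], I[6,6].
μ_θ-semistable layers: μ^(1)=31; μ^(2)=11; μ^(3)=1; μ^(4)=-4; μ^(5)=-49

((0, 0, 0, 1, 0, 0); (2, 0, 0, 0, 0, 0); (0, 0, 1, 1, 1, 1); (1, 1, 0, 0, 0, 0); (0, 0, 0, 0, 0, 1))


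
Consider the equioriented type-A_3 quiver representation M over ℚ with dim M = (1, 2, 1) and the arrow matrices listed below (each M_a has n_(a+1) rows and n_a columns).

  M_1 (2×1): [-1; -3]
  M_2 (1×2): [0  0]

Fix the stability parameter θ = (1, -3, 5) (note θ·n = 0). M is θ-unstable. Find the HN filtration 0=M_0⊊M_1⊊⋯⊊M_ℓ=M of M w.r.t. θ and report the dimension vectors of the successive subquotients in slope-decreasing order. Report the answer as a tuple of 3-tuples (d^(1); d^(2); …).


Via rank(M_{q-1}∘⋯∘M_p): M ≅ I[1,2], I[2,2], I[3,3].
μ_θ-semistable layers: μ^(1)=5; μ^(2)=-1; μ^(3)=-3

((0, 0, 1); (1, 1, 0); (0, 1, 0))


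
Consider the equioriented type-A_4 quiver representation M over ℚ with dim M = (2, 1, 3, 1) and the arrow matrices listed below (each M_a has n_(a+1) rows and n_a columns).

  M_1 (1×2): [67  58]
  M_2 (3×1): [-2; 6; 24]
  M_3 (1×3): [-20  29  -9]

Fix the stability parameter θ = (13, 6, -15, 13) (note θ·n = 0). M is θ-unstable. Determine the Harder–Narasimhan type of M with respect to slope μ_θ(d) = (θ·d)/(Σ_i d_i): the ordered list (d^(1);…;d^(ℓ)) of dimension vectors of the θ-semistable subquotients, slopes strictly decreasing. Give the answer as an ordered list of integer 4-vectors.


Barcode: M ≅ I[1,1], I[1,4], I[3,3]^2. HN layers by μ_θ (3 steps, strictly decreasing):
  μ^(1)=13; μ^(2)=4/3; μ^(3)=-15

((1, 0, 0, 1); (1, 1, 1, 0); (0, 0, 2, 0))


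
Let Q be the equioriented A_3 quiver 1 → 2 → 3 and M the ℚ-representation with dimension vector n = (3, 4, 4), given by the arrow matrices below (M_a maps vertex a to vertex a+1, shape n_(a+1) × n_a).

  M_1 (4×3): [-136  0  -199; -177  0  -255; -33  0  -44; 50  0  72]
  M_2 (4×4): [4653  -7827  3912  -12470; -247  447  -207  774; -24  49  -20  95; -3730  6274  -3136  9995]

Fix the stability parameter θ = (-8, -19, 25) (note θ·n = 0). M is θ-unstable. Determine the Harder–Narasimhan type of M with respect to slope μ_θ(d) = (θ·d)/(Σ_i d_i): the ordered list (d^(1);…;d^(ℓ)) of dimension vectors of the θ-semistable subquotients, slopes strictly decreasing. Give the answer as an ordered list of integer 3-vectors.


Barcode: M ≅ I[1,1], I[1,3]^2, I[2,3]^2. HN layers by μ_θ (4 steps, strictly decreasing):
  μ^(1)=25; μ^(2)=-8; μ^(3)=-27/2; μ^(4)=-19

((0, 0, 4); (1, 0, 0); (2, 2, 0); (0, 2, 0))


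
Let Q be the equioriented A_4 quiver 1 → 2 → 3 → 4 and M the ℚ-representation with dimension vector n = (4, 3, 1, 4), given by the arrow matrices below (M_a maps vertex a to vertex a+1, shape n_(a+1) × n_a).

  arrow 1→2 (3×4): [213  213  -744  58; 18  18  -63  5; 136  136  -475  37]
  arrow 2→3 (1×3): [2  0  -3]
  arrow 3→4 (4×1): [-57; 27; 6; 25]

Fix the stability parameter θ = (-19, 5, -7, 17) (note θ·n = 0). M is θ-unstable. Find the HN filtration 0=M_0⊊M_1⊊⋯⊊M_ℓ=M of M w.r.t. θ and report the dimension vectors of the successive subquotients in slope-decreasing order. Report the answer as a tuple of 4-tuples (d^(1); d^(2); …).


Via rank(M_{q-1}∘⋯∘M_p): M ≅ I[1,1]^2, I[1,2], I[1,4], I[2,2], I[4,4]^3.
μ_θ-semistable layers: μ^(1)=17; μ^(2)=5; μ^(3)=-1; μ^(4)=-19

((0, 0, 0, 4); (0, 2, 0, 0); (0, 1, 1, 0); (4, 0, 0, 0))


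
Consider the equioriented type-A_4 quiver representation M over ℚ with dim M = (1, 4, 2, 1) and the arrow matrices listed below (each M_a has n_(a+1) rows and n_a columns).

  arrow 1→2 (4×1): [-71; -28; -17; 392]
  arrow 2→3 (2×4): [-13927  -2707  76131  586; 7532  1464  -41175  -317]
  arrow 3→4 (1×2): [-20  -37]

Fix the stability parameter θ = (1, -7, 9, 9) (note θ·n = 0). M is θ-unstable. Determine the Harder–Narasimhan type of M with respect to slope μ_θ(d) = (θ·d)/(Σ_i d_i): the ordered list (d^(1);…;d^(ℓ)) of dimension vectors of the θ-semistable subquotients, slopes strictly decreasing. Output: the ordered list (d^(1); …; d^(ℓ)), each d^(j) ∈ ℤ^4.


Via rank(M_{q-1}∘⋯∘M_p): M ≅ I[1,4], I[2,2]^2, I[2,3].
μ_θ-semistable layers: μ^(1)=9; μ^(2)=-3; μ^(3)=-7

((0, 0, 2, 1); (1, 1, 0, 0); (0, 3, 0, 0))


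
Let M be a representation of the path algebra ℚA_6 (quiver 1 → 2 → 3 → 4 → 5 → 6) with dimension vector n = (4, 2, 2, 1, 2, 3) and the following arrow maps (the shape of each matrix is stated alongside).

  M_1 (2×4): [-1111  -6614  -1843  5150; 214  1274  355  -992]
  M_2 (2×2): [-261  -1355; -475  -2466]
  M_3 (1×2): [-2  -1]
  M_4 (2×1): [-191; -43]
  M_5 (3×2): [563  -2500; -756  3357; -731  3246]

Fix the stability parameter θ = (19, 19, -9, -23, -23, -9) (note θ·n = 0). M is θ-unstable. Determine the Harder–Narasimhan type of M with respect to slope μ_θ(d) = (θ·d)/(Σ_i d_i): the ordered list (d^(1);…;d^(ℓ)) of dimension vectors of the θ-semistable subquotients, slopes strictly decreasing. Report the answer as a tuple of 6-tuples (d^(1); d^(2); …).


Interval decomposition of M: I[1,1]^2, I[1,3], I[1,6], I[5,6], I[6,6].
HN type (ℓ=5): μ^(1)=19; μ^(2)=29/3; μ^(3)=-13/3; μ^(4)=-9; μ^(5)=-23

((2, 0, 0, 0, 0, 0); (1, 1, 1, 0, 0, 0); (1, 1, 1, 1, 1, 1); (0, 0, 0, 0, 0, 2); (0, 0, 0, 0, 1, 0))


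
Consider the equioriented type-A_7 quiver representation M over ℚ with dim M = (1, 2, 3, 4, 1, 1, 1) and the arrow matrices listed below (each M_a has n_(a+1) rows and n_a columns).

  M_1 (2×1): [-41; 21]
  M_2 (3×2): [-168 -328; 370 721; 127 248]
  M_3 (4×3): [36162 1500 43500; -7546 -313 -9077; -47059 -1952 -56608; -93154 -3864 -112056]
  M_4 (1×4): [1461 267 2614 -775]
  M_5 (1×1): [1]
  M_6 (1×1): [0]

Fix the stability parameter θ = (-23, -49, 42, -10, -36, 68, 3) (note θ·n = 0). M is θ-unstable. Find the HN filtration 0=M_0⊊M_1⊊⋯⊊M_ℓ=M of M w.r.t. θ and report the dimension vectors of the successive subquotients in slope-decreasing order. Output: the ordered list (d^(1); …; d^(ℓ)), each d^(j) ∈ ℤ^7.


Via rank(M_{q-1}∘⋯∘M_p): M ≅ I[1,3], I[2,6], I[3,4], I[4,4]^2, I[7,7].
μ_θ-semistable layers: μ^(1)=68; μ^(2)=42; μ^(3)=16; μ^(4)=3; μ^(5)=-4/3; μ^(6)=-10; μ^(7)=-36; μ^(8)=-49

((0, 0, 0, 0, 0, 1, 0); (0, 0, 1, 0, 0, 0, 0); (0, 0, 1, 1, 0, 0, 0); (0, 0, 0, 0, 0, 0, 1); (0, 0, 1, 1, 1, 0, 0); (0, 0, 0, 2, 0, 0, 0); (1, 1, 0, 0, 0, 0, 0); (0, 1, 0, 0, 0, 0, 0))


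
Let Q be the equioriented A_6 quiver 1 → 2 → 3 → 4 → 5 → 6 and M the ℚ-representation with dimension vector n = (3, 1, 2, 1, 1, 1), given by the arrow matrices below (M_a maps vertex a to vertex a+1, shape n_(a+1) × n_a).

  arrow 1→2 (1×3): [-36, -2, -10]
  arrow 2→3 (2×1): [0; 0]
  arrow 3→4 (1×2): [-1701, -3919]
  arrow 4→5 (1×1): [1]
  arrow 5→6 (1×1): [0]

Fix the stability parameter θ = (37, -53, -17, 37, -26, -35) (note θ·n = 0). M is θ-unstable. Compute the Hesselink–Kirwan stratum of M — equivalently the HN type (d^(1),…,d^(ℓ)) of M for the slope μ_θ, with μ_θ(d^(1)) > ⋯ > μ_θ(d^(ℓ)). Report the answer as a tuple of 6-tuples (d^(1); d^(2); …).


Barcode: M ≅ I[1,1]^2, I[1,2], I[3,3], I[3,5], I[6,6]. HN layers by μ_θ (5 steps, strictly decreasing):
  μ^(1)=37; μ^(2)=11/2; μ^(3)=-8; μ^(4)=-17; μ^(5)=-35

((2, 0, 0, 0, 0, 0); (0, 0, 0, 1, 1, 0); (1, 1, 0, 0, 0, 0); (0, 0, 2, 0, 0, 0); (0, 0, 0, 0, 0, 1))


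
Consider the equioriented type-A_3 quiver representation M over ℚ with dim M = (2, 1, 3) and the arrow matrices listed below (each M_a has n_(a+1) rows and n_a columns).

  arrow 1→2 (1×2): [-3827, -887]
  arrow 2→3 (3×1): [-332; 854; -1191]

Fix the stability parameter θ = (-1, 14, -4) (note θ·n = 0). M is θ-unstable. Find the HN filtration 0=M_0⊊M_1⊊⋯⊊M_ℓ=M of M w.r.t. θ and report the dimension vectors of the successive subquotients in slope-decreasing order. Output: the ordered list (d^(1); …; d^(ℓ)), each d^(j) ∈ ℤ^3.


Barcode: M ≅ I[1,1], I[1,3], I[3,3]^2. HN layers by μ_θ (3 steps, strictly decreasing):
  μ^(1)=5; μ^(2)=-1; μ^(3)=-4

((0, 1, 1); (2, 0, 0); (0, 0, 2))


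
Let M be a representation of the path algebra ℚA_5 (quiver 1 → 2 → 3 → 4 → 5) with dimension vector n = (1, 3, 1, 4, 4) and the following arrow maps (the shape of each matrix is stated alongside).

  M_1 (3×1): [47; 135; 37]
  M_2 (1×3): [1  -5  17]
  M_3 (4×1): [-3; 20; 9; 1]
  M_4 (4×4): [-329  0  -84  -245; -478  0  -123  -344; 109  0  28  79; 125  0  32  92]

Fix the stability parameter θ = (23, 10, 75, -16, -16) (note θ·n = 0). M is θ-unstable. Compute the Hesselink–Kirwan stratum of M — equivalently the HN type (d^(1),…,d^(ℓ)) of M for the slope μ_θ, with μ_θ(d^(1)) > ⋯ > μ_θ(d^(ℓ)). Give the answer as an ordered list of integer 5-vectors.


Interval decomposition of M: I[1,5], I[2,2]^2, I[4,4], I[4,5]^2, I[5,5].
HN type (ℓ=3): μ^(1)=76/5; μ^(2)=10; μ^(3)=-16

((1, 1, 1, 1, 1); (0, 2, 0, 0, 0); (0, 0, 0, 3, 3))


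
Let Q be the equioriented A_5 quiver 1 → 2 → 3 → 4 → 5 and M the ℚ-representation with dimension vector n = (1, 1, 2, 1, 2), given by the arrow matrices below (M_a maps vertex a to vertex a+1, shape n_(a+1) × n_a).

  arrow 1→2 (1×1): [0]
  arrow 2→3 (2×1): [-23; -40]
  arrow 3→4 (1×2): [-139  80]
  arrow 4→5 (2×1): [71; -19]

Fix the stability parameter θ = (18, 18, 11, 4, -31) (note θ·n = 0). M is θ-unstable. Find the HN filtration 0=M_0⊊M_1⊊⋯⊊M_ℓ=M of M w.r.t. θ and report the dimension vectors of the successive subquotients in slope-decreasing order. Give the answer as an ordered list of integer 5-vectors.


Interval decomposition of M: I[1,1], I[2,5], I[3,3], I[5,5].
HN type (ℓ=4): μ^(1)=18; μ^(2)=11; μ^(3)=1/2; μ^(4)=-31

((1, 0, 0, 0, 0); (0, 0, 1, 0, 0); (0, 1, 1, 1, 1); (0, 0, 0, 0, 1))


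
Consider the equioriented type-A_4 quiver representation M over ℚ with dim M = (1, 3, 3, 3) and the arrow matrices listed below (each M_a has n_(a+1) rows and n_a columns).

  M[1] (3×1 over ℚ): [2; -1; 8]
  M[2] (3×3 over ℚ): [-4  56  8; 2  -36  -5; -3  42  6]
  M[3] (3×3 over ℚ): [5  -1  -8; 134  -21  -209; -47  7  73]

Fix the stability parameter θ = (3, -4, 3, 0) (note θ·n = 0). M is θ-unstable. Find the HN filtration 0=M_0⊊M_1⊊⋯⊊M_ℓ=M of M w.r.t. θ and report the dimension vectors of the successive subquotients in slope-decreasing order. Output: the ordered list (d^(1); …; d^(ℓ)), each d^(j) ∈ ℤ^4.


Interval decomposition of M: I[1,2], I[2,4]^2, I[3,4].
HN type (ℓ=3): μ^(1)=3/2; μ^(2)=-1/2; μ^(3)=-4

((0, 0, 3, 3); (1, 1, 0, 0); (0, 2, 0, 0))


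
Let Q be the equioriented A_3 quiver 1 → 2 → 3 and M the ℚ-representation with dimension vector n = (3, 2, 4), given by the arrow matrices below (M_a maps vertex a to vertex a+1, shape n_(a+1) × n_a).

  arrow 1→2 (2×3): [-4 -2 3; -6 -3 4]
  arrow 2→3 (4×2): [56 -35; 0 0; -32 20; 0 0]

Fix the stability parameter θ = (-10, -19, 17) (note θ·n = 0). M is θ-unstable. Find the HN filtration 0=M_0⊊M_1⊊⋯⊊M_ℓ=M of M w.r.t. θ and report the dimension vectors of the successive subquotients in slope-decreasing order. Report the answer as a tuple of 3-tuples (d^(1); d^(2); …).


Barcode: M ≅ I[1,1], I[1,2], I[1,3], I[3,3]^3. HN layers by μ_θ (3 steps, strictly decreasing):
  μ^(1)=17; μ^(2)=-10; μ^(3)=-29/2

((0, 0, 4); (1, 0, 0); (2, 2, 0))


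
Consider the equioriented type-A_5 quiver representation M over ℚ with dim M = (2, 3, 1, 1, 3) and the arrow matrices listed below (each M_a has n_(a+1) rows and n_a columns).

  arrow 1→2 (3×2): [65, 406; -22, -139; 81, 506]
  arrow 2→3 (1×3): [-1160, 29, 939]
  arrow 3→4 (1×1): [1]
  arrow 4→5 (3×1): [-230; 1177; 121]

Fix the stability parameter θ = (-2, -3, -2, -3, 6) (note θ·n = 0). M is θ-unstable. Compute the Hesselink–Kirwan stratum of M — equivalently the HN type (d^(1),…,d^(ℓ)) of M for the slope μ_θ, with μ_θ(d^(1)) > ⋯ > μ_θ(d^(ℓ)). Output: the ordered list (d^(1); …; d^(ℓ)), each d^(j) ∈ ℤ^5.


Via rank(M_{q-1}∘⋯∘M_p): M ≅ I[1,2], I[1,5], I[2,2], I[5,5]^2.
μ_θ-semistable layers: μ^(1)=6; μ^(2)=-5/2; μ^(3)=-3

((0, 0, 0, 0, 3); (2, 2, 1, 1, 0); (0, 1, 0, 0, 0))


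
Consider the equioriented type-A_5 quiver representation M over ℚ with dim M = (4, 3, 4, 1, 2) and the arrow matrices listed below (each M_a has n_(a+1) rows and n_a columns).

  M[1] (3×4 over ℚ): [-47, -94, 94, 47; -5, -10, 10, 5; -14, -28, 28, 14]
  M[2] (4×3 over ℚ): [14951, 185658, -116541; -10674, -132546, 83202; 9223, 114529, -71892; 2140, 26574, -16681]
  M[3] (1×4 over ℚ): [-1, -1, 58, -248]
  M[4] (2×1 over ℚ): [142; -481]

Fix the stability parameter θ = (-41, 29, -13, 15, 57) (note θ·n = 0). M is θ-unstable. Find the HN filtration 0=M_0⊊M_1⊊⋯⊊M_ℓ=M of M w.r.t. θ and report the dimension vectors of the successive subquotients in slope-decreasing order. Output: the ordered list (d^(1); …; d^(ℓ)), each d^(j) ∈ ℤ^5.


Via rank(M_{q-1}∘⋯∘M_p): M ≅ I[1,1]^3, I[1,5], I[2,3]^2, I[3,3], I[5,5].
μ_θ-semistable layers: μ^(1)=57; μ^(2)=15; μ^(3)=8; μ^(4)=-13; μ^(5)=-41

((0, 0, 0, 0, 2); (0, 0, 0, 1, 0); (0, 3, 3, 0, 0); (0, 0, 1, 0, 0); (4, 0, 0, 0, 0))


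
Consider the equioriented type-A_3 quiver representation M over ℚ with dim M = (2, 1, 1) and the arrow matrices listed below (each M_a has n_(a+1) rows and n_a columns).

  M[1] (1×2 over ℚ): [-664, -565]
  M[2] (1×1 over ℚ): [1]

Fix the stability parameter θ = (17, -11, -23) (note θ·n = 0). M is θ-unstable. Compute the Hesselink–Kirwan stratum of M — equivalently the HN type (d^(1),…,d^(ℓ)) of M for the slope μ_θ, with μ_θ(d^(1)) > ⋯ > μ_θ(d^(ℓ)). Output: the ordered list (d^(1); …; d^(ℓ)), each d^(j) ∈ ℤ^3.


Interval decomposition of M: I[1,1], I[1,3].
HN type (ℓ=2): μ^(1)=17; μ^(2)=-17/3

((1, 0, 0); (1, 1, 1))


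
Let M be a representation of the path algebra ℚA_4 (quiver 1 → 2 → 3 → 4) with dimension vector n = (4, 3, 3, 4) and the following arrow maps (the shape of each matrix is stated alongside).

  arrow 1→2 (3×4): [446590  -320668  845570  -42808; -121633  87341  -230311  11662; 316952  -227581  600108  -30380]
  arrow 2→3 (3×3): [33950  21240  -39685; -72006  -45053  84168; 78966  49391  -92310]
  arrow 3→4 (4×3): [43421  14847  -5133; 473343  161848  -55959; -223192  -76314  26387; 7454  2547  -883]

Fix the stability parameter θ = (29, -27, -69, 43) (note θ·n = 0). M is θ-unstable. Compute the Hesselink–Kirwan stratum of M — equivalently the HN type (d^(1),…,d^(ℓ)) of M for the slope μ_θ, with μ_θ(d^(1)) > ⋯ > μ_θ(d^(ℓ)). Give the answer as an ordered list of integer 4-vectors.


Interval decomposition of M: I[1,1], I[1,2], I[1,4]^2, I[3,4], I[4,4].
HN type (ℓ=5): μ^(1)=43; μ^(2)=29; μ^(3)=1; μ^(4)=-67/3; μ^(5)=-69

((0, 0, 0, 4); (1, 0, 0, 0); (1, 1, 0, 0); (2, 2, 2, 0); (0, 0, 1, 0))


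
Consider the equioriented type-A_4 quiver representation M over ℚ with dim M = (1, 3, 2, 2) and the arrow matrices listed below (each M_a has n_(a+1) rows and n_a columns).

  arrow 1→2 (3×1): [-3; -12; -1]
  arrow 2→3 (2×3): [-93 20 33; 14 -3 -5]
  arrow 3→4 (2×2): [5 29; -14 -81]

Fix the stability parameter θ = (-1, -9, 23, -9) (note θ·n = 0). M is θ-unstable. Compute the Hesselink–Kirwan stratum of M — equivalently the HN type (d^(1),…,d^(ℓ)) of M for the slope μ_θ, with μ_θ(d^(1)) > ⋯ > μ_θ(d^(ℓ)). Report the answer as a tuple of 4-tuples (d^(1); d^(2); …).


Via rank(M_{q-1}∘⋯∘M_p): M ≅ I[1,4], I[2,2], I[2,4].
μ_θ-semistable layers: μ^(1)=7; μ^(2)=-5; μ^(3)=-9

((0, 0, 2, 2); (1, 1, 0, 0); (0, 2, 0, 0))


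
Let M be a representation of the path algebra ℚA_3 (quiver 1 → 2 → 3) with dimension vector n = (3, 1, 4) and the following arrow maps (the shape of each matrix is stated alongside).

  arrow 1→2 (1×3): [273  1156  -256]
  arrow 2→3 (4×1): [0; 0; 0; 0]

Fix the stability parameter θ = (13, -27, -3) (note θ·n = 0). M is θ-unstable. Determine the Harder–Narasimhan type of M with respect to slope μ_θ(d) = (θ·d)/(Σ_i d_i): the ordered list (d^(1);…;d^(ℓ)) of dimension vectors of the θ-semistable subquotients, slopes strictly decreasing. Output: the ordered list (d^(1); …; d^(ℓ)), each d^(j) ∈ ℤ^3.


Barcode: M ≅ I[1,1]^2, I[1,2], I[3,3]^4. HN layers by μ_θ (3 steps, strictly decreasing):
  μ^(1)=13; μ^(2)=-3; μ^(3)=-7

((2, 0, 0); (0, 0, 4); (1, 1, 0))


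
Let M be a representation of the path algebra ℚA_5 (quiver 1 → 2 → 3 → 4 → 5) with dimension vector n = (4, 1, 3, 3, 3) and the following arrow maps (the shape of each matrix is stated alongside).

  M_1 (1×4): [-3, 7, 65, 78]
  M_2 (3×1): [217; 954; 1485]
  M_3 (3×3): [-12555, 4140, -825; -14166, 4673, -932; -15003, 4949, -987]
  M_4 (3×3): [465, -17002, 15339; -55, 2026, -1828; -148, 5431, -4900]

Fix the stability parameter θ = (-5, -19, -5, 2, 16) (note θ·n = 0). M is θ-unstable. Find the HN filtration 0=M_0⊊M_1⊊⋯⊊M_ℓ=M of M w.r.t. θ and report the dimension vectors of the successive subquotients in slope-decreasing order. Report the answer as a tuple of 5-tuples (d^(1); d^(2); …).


Barcode: M ≅ I[1,1]^3, I[1,3], I[3,5]^2, I[4,5]. HN layers by μ_θ (4 steps, strictly decreasing):
  μ^(1)=16; μ^(2)=2; μ^(3)=-5; μ^(4)=-12

((0, 0, 0, 0, 3); (0, 0, 0, 3, 0); (3, 0, 3, 0, 0); (1, 1, 0, 0, 0))


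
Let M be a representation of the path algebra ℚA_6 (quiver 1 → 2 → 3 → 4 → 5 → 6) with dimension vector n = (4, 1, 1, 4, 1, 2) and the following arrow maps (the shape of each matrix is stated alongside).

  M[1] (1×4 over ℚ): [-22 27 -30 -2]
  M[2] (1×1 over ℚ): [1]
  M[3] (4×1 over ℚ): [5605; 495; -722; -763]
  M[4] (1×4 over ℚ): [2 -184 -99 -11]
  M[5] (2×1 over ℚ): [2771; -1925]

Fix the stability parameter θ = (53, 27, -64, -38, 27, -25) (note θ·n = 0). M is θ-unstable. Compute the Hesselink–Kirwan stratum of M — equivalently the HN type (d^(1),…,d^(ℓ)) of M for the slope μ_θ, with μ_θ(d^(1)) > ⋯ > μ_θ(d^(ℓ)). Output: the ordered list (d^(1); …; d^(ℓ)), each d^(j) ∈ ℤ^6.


Interval decomposition of M: I[1,1]^3, I[1,6], I[4,4]^3, I[6,6].
HN type (ℓ=5): μ^(1)=53; μ^(2)=1; μ^(3)=-11/2; μ^(4)=-25; μ^(5)=-38

((3, 0, 0, 0, 0, 0); (0, 0, 0, 0, 1, 1); (1, 1, 1, 1, 0, 0); (0, 0, 0, 0, 0, 1); (0, 0, 0, 3, 0, 0))


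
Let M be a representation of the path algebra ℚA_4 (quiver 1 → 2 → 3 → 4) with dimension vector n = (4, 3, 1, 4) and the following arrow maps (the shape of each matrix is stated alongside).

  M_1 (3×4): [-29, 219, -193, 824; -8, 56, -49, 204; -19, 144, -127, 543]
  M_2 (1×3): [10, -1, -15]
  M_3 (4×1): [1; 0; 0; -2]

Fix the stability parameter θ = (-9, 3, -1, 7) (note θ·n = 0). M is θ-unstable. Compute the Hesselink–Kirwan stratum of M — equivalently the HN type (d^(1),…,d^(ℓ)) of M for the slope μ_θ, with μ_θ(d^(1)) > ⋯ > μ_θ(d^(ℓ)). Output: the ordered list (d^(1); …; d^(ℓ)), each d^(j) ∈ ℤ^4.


Barcode: M ≅ I[1,1], I[1,2]^2, I[1,4], I[4,4]^3. HN layers by μ_θ (4 steps, strictly decreasing):
  μ^(1)=7; μ^(2)=3; μ^(3)=1; μ^(4)=-9

((0, 0, 0, 4); (0, 2, 0, 0); (0, 1, 1, 0); (4, 0, 0, 0))


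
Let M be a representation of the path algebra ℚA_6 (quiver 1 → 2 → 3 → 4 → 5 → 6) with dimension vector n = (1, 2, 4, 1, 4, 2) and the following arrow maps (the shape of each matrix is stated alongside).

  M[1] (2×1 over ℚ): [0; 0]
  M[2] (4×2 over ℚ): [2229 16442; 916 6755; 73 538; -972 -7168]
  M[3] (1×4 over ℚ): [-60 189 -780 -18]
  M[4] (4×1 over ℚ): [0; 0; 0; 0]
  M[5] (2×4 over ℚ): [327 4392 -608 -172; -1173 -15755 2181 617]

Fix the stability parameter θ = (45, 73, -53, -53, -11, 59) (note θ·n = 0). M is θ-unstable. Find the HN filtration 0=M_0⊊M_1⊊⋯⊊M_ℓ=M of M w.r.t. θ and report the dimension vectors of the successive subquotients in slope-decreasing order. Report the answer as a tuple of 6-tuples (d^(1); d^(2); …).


Barcode: M ≅ I[1,1], I[2,3], I[2,4], I[3,3]^2, I[5,5]^2, I[5,6]^2. HN layers by μ_θ (5 steps, strictly decreasing):
  μ^(1)=59; μ^(2)=45; μ^(3)=10; μ^(4)=-11; μ^(5)=-53

((0, 0, 0, 0, 0, 2); (1, 0, 0, 0, 0, 0); (0, 1, 1, 0, 0, 0); (0, 1, 1, 1, 4, 0); (0, 0, 2, 0, 0, 0))


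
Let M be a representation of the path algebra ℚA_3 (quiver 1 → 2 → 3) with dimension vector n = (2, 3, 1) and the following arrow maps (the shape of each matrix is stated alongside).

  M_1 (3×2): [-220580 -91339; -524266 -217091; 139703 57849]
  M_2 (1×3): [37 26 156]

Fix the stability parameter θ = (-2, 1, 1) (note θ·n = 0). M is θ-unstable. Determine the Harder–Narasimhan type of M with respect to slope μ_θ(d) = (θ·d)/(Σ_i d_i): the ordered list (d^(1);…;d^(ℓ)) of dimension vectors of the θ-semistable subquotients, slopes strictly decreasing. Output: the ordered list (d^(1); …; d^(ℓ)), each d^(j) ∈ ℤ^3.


Interval decomposition of M: I[1,2], I[1,3], I[2,2].
HN type (ℓ=2): μ^(1)=1; μ^(2)=-2

((0, 3, 1); (2, 0, 0))


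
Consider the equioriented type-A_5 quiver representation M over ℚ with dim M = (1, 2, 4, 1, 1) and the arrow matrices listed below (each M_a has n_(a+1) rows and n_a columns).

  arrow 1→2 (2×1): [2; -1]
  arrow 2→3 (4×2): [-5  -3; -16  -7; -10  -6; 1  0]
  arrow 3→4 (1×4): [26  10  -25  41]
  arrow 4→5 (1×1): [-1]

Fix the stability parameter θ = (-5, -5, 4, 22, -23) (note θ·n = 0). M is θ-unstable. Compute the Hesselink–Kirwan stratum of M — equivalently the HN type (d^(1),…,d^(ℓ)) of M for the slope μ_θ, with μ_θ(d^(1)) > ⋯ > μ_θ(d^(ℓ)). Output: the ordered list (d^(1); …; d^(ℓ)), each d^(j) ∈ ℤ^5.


Interval decomposition of M: I[1,3], I[2,5], I[3,3]^2.
HN type (ℓ=3): μ^(1)=4; μ^(2)=1; μ^(3)=-5

((0, 0, 3, 0, 0); (0, 0, 1, 1, 1); (1, 2, 0, 0, 0))


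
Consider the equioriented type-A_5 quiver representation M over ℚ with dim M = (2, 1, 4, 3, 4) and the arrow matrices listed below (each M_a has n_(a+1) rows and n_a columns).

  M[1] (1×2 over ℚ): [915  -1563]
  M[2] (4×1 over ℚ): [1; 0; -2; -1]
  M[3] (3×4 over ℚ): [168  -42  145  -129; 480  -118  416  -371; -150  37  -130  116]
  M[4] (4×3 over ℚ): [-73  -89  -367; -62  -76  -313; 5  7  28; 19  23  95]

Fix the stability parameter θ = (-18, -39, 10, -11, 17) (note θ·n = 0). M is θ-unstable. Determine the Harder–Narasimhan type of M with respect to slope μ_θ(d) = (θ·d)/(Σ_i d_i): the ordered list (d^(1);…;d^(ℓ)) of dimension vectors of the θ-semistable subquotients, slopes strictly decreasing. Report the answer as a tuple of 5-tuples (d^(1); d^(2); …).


Barcode: M ≅ I[1,1], I[1,4], I[3,3], I[3,5]^2, I[5,5]^2. HN layers by μ_θ (5 steps, strictly decreasing):
  μ^(1)=17; μ^(2)=10; μ^(3)=-1/2; μ^(4)=-18; μ^(5)=-57/2

((0, 0, 0, 0, 4); (0, 0, 1, 0, 0); (0, 0, 3, 3, 0); (1, 0, 0, 0, 0); (1, 1, 0, 0, 0))


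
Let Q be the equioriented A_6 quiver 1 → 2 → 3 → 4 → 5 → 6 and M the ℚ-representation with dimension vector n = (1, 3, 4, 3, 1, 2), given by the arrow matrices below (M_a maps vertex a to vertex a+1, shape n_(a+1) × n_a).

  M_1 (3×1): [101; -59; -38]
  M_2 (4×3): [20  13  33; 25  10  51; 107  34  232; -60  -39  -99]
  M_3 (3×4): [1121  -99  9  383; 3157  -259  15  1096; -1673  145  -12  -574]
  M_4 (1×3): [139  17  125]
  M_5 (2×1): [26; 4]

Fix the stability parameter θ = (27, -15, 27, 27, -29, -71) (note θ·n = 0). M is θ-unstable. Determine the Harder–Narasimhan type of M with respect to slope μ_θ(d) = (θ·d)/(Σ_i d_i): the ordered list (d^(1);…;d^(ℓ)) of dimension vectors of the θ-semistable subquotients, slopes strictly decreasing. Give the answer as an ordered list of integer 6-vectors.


Barcode: M ≅ I[1,6], I[2,4]^2, I[3,3], I[6,6]. HN layers by μ_θ (4 steps, strictly decreasing):
  μ^(1)=27; μ^(2)=-17/3; μ^(3)=-15; μ^(4)=-71

((0, 0, 3, 2, 0, 0); (1, 1, 1, 1, 1, 1); (0, 2, 0, 0, 0, 0); (0, 0, 0, 0, 0, 1))


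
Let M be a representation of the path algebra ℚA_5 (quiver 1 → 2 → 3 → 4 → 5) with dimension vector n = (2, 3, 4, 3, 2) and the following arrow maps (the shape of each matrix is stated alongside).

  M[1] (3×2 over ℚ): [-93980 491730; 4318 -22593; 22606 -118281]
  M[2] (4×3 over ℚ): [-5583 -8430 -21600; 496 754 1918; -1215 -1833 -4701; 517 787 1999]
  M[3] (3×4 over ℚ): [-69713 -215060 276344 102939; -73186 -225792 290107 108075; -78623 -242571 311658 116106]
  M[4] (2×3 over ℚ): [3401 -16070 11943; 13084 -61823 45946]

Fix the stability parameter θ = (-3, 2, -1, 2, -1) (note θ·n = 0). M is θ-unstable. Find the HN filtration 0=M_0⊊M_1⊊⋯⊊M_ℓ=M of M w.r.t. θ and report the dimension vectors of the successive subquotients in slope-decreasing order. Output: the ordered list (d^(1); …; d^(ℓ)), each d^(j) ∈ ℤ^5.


Interval decomposition of M: I[1,1], I[1,2], I[2,4], I[2,5], I[3,3], I[3,5].
HN type (ℓ=4): μ^(1)=2; μ^(2)=1/2; μ^(3)=-1; μ^(4)=-3

((0, 1, 0, 1, 0); (0, 2, 2, 2, 2); (0, 0, 2, 0, 0); (2, 0, 0, 0, 0))


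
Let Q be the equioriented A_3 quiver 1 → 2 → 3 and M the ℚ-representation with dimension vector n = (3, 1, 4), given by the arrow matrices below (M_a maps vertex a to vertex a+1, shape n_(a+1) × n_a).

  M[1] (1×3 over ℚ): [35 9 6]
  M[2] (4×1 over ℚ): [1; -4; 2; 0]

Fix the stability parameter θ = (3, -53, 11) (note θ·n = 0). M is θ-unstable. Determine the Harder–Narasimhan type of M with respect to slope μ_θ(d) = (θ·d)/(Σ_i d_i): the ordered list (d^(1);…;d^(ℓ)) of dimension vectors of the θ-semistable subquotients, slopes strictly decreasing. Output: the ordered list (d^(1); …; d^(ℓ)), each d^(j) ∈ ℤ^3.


Interval decomposition of M: I[1,1]^2, I[1,3], I[3,3]^3.
HN type (ℓ=3): μ^(1)=11; μ^(2)=3; μ^(3)=-25

((0, 0, 4); (2, 0, 0); (1, 1, 0))


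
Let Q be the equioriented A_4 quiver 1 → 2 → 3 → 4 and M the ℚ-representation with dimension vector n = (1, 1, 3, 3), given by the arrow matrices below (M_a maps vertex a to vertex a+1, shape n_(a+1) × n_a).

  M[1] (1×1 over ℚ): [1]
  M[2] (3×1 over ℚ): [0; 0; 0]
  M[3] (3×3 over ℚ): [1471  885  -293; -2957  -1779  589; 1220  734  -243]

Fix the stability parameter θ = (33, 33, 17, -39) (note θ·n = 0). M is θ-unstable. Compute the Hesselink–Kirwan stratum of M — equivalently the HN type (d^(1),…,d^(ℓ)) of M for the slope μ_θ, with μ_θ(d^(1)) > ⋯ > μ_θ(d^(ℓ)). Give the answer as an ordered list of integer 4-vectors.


Via rank(M_{q-1}∘⋯∘M_p): M ≅ I[1,2], I[3,3], I[3,4]^2, I[4,4].
μ_θ-semistable layers: μ^(1)=33; μ^(2)=17; μ^(3)=-11; μ^(4)=-39

((1, 1, 0, 0); (0, 0, 1, 0); (0, 0, 2, 2); (0, 0, 0, 1))
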